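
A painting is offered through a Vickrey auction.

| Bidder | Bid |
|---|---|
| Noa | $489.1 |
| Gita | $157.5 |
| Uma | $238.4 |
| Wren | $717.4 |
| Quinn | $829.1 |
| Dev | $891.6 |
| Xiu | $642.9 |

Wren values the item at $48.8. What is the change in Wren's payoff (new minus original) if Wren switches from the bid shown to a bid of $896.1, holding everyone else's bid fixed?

−$842.8

The highest bid among the other bidders is $891.6; Wren's bid doesn't change that.
Original bid $717.4: Wren is not highest (top rival bid is $891.6); payoff $0.
Alternative bid $896.1: Wren is highest, pays the top rival bid $891.6; payoff $48.8 − $891.6 = −$842.8.
Change in payoff = −$842.8 − ($0) = −$842.8.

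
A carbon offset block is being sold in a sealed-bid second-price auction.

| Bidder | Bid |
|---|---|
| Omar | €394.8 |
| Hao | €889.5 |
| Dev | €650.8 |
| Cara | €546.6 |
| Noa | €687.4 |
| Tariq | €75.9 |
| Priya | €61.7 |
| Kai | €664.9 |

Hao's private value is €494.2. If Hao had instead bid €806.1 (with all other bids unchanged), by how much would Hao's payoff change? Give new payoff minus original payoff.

The highest bid among the other bidders is €687.4; Hao's bid doesn't change that.
Original bid €889.5: Hao is highest, pays the top rival bid €687.4; payoff €494.2 − €687.4 = −€193.2.
Alternative bid €806.1: Hao is highest, pays the top rival bid €687.4; payoff €494.2 − €687.4 = −€193.2.
Change in payoff = −€193.2 − (−€193.2) = €0.

€0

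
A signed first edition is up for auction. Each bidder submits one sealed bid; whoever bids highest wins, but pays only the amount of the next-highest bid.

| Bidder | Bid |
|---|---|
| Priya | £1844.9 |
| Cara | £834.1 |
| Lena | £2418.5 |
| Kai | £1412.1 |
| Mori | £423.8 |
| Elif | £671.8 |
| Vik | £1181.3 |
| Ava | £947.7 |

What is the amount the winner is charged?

£1844.9

Highest bid: Lena at £2418.5, so Lena wins.
Second-highest bid: Priya at £1844.9 — that is the price the winner pays.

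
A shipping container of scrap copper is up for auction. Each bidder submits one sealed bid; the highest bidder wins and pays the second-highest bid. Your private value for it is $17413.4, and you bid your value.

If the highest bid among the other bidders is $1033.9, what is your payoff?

Your bid $17413.4 exceeds the highest competing bid $1033.9, so you win.
In a second-price auction the winner pays the second-highest bid, $1033.9.
Payoff = value − price = $17413.4 − $1033.9 = $16379.5.

$16379.5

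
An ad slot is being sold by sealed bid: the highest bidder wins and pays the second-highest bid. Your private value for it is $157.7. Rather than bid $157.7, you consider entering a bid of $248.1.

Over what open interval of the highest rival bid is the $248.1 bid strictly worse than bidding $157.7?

If the competing bid is below $157.7, both bids win at the same price — no difference.
If it is above $248.1, both bids lose — no difference.
If it lies strictly between $157.7 and $248.1, bidding your value loses (payoff 0) while bidding $248.1 wins at a price above your value (payoff negative).
So the deviation strictly hurts on the open interval ($157.7, $248.1).

($157.7, $248.1)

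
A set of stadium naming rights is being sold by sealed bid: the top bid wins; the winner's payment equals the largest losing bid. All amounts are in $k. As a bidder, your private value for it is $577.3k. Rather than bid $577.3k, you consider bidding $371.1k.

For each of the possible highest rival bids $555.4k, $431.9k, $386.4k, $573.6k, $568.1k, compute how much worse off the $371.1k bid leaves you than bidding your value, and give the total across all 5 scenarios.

The deviation costs you only when the competing bid falls strictly between $371.1k and $577.3k; elsewhere both bids give the same outcome.
$555.4k: truthful payoff $21.9k, deviation payoff $0k → loss $21.9k.
$431.9k: truthful payoff $145.4k, deviation payoff $0k → loss $145.4k.
$386.4k: truthful payoff $190.9k, deviation payoff $0k → loss $190.9k.
$573.6k: truthful payoff $3.7k, deviation payoff $0k → loss $3.7k.
$568.1k: truthful payoff $9.2k, deviation payoff $0k → loss $9.2k.
Total loss = $21.9k + $145.4k + $190.9k + $3.7k + $9.2k = $371.1k.

$371.1k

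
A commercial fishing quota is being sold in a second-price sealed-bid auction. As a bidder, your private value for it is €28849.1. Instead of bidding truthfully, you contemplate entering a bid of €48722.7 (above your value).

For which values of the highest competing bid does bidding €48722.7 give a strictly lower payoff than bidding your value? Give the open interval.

(€28849.1, €48722.7)

If the competing bid is below €28849.1, both bids win at the same price — no difference.
If it is above €48722.7, both bids lose — no difference.
If it lies strictly between €28849.1 and €48722.7, bidding your value loses (payoff 0) while bidding €48722.7 wins at a price above your value (payoff negative).
So the deviation strictly hurts on the open interval (€28849.1, €48722.7).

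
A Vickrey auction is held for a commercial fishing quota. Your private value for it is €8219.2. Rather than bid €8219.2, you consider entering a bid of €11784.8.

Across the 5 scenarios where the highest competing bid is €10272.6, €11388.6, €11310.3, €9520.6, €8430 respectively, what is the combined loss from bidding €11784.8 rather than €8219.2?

The deviation costs you only when the competing bid falls strictly between €8219.2 and €11784.8; elsewhere both bids give the same outcome.
€10272.6: truthful payoff €0, deviation payoff −€2053.4 → loss €2053.4.
€11388.6: truthful payoff €0, deviation payoff −€3169.4 → loss €3169.4.
€11310.3: truthful payoff €0, deviation payoff −€3091.1 → loss €3091.1.
€9520.6: truthful payoff €0, deviation payoff −€1301.4 → loss €1301.4.
€8430: truthful payoff €0, deviation payoff −€210.8 → loss €210.8.
Total loss = €2053.4 + €3169.4 + €3091.1 + €1301.4 + €210.8 = €9826.1.

€9826.1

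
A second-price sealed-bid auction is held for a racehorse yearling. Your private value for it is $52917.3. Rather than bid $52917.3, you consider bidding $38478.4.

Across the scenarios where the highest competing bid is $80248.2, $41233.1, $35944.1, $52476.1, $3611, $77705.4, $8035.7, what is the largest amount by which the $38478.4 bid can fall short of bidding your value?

$80248.2: same outcome either way → loss $0.
$41233.1: truthful gives $11684.2, deviation gives $0 → loss $11684.2.
$35944.1: same outcome either way → loss $0.
$52476.1: truthful gives $441.2, deviation gives $0 → loss $441.2.
$3611: same outcome either way → loss $0.
$77705.4: same outcome either way → loss $0.
$8035.7: same outcome either way → loss $0.
Maximum loss: $11684.2.

$11684.2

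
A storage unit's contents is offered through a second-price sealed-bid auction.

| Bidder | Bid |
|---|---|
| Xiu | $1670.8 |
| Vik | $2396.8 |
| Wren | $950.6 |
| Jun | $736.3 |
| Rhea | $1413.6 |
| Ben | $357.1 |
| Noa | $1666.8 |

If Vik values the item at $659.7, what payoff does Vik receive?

Highest bid: Vik at $2396.8, so Vik wins.
Second-highest bid: Xiu at $1670.8 — that is the price the winner pays.
Vik's payoff = value − price = $659.7 − $1670.8 = −$1011.1.

−$1011.1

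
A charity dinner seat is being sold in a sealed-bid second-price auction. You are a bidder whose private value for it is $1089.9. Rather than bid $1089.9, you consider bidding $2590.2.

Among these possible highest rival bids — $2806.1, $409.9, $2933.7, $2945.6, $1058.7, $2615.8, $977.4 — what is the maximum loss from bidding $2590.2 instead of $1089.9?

$2806.1: same outcome either way → loss $0.
$409.9: same outcome either way → loss $0.
$2933.7: same outcome either way → loss $0.
$2945.6: same outcome either way → loss $0.
$1058.7: same outcome either way → loss $0.
$2615.8: same outcome either way → loss $0.
$977.4: same outcome either way → loss $0.
Maximum loss: $0.

$0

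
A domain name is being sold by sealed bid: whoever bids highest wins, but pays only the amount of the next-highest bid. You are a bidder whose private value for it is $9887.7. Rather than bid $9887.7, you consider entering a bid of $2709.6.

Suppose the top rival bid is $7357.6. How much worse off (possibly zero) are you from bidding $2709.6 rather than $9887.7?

Bidding your value $9887.7: you win (since $9887.7 > $7357.6) and pay $7357.6. Payoff $2530.1.
Bidding $2709.6: you lose. Payoff $0.
The competing bid $7357.6 lies between your shaded bid and your value, so underbidding forfeits an item you could have won at a profitable price.
Loss from deviating = $2530.1 − ($0) = $2530.1.
In a second-price auction your bid sets only whether you win, not what you pay, so bidding your true value is weakly dominant.

$2530.1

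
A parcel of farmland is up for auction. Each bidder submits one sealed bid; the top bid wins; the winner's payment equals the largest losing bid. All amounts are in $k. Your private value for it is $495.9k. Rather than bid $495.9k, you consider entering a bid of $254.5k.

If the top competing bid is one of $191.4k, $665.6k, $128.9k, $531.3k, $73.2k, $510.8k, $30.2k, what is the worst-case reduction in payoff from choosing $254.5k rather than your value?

$0k

$191.4k: same outcome either way → loss $0k.
$665.6k: same outcome either way → loss $0k.
$128.9k: same outcome either way → loss $0k.
$531.3k: same outcome either way → loss $0k.
$73.2k: same outcome either way → loss $0k.
$510.8k: same outcome either way → loss $0k.
$30.2k: same outcome either way → loss $0k.
Maximum loss: $0k.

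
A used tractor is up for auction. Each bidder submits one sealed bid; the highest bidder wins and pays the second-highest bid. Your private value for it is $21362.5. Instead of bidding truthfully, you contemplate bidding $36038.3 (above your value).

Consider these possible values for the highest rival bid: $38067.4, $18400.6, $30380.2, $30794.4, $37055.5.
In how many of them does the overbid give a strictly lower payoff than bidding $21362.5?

2

The deviation hurts exactly when the highest competing bid lies strictly between $21362.5 and $36038.3 — overbidding then wins at a price above your value.
$38067.4: above both → same outcome either way.
$18400.6: below both → same outcome either way.
$30380.2: inside the interval → strictly worse (loss $9017.7).
$30794.4: inside the interval → strictly worse (loss $9431.9).
$37055.5: above both → same outcome either way.
Count: 2.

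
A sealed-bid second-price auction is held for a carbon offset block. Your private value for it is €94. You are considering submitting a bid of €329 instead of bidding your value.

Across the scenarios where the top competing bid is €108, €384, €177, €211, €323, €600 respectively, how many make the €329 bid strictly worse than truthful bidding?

The deviation hurts exactly when the highest competing bid lies strictly between €94 and €329 — overbidding then wins at a price above your value.
€108: inside the interval → strictly worse (loss €14).
€384: above both → same outcome either way.
€177: inside the interval → strictly worse (loss €83).
€211: inside the interval → strictly worse (loss €117).
€323: inside the interval → strictly worse (loss €229).
€600: above both → same outcome either way.
Count: 4.

4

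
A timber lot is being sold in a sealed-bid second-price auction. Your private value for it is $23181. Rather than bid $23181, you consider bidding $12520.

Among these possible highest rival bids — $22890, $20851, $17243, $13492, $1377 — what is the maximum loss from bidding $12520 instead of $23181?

$22890: truthful gives $291, deviation gives $0 → loss $291.
$20851: truthful gives $2330, deviation gives $0 → loss $2330.
$17243: truthful gives $5938, deviation gives $0 → loss $5938.
$13492: truthful gives $9689, deviation gives $0 → loss $9689.
$1377: same outcome either way → loss $0.
Maximum loss: $9689.

$9689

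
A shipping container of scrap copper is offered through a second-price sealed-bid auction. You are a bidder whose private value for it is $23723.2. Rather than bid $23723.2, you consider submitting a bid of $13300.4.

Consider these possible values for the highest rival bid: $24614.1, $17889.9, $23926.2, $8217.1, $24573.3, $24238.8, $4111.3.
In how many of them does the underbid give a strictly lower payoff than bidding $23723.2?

The deviation hurts exactly when the highest competing bid lies strictly between $13300.4 and $23723.2 — underbidding then forfeits a profitable win.
$24614.1: above both → same outcome either way.
$17889.9: inside the interval → strictly worse (loss $5833.3).
$23926.2: above both → same outcome either way.
$8217.1: below both → same outcome either way.
$24573.3: above both → same outcome either way.
$24238.8: above both → same outcome either way.
$4111.3: below both → same outcome either way.
Count: 1.

1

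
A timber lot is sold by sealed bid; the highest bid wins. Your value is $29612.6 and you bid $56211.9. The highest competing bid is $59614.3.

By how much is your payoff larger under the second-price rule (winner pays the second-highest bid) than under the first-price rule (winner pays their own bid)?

$0

Your bid $56211.9 is below $59614.3, so you lose under either rule.
Payoff is $0 in both cases; difference = $0.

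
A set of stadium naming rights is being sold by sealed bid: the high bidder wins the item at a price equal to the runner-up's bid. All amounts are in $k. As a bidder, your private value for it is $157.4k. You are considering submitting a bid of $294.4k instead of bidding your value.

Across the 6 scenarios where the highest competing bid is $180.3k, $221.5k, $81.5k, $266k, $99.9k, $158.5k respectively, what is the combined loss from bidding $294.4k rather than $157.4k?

The deviation costs you only when the competing bid falls strictly between $157.4k and $294.4k; elsewhere both bids give the same outcome.
$180.3k: truthful payoff $0k, deviation payoff −$22.9k → loss $22.9k.
$221.5k: truthful payoff $0k, deviation payoff −$64.1k → loss $64.1k.
$81.5k: outcomes coincide → loss $0k.
$266k: truthful payoff $0k, deviation payoff −$108.6k → loss $108.6k.
$99.9k: outcomes coincide → loss $0k.
$158.5k: truthful payoff $0k, deviation payoff −$1.1k → loss $1.1k.
Total loss = $22.9k + $64.1k + $108.6k + $1.1k = $196.7k.

$196.7k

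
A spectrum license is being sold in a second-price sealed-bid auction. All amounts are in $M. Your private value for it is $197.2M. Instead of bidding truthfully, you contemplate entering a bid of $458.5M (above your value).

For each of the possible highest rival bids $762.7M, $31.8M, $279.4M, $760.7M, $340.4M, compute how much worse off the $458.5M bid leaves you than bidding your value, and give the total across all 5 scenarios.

$225.4M

The deviation costs you only when the competing bid falls strictly between $197.2M and $458.5M; elsewhere both bids give the same outcome.
$762.7M: outcomes coincide → loss $0M.
$31.8M: outcomes coincide → loss $0M.
$279.4M: truthful payoff $0M, deviation payoff −$82.2M → loss $82.2M.
$760.7M: outcomes coincide → loss $0M.
$340.4M: truthful payoff $0M, deviation payoff −$143.2M → loss $143.2M.
Total loss = $82.2M + $143.2M = $225.4M.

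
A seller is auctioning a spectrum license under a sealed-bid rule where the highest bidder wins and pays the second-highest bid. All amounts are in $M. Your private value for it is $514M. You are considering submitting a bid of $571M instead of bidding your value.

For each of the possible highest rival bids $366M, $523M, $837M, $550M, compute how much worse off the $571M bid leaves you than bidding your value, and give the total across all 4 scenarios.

The deviation costs you only when the competing bid falls strictly between $514M and $571M; elsewhere both bids give the same outcome.
$366M: outcomes coincide → loss $0M.
$523M: truthful payoff $0M, deviation payoff −$9M → loss $9M.
$837M: outcomes coincide → loss $0M.
$550M: truthful payoff $0M, deviation payoff −$36M → loss $36M.
Total loss = $9M + $36M = $45M.

$45M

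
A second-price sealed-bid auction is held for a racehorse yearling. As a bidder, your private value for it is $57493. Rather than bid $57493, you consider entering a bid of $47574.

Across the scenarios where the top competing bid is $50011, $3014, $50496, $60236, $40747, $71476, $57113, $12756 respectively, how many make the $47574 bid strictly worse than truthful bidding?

3

The deviation hurts exactly when the highest competing bid lies strictly between $47574 and $57493 — underbidding then forfeits a profitable win.
$50011: inside the interval → strictly worse (loss $7482).
$3014: below both → same outcome either way.
$50496: inside the interval → strictly worse (loss $6997).
$60236: above both → same outcome either way.
$40747: below both → same outcome either way.
$71476: above both → same outcome either way.
$57113: inside the interval → strictly worse (loss $380).
$12756: below both → same outcome either way.
Count: 3.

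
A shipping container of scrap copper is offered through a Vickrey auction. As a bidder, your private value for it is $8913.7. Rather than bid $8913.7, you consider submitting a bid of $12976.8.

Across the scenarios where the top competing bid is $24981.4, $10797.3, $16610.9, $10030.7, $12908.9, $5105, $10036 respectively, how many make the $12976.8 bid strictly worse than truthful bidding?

4

The deviation hurts exactly when the highest competing bid lies strictly between $8913.7 and $12976.8 — overbidding then wins at a price above your value.
$24981.4: above both → same outcome either way.
$10797.3: inside the interval → strictly worse (loss $1883.6).
$16610.9: above both → same outcome either way.
$10030.7: inside the interval → strictly worse (loss $1117).
$12908.9: inside the interval → strictly worse (loss $3995.2).
$5105: below both → same outcome either way.
$10036: inside the interval → strictly worse (loss $1122.3).
Count: 4.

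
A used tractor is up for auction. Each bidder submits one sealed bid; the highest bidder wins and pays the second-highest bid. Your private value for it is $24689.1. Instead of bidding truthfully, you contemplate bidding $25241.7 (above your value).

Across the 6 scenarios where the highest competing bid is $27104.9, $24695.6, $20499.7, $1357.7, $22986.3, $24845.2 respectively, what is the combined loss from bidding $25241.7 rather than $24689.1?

The deviation costs you only when the competing bid falls strictly between $24689.1 and $25241.7; elsewhere both bids give the same outcome.
$27104.9: outcomes coincide → loss $0.
$24695.6: truthful payoff $0, deviation payoff −$6.5 → loss $6.5.
$20499.7: outcomes coincide → loss $0.
$1357.7: outcomes coincide → loss $0.
$22986.3: outcomes coincide → loss $0.
$24845.2: truthful payoff $0, deviation payoff −$156.1 → loss $156.1.
Total loss = $6.5 + $156.1 = $162.6.

$162.6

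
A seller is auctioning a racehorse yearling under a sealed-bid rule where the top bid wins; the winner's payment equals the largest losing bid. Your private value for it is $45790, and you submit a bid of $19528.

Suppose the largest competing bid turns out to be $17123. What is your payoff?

Your bid $19528 exceeds the highest competing bid $17123, so you win.
In a second-price auction the winner pays the second-highest bid, $17123.
Payoff = value − price = $45790 − $17123 = $28667.

$28667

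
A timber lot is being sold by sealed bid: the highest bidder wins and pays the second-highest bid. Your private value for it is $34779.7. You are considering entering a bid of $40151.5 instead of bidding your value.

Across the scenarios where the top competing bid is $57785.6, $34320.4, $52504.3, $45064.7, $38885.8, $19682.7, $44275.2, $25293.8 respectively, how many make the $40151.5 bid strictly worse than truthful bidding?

The deviation hurts exactly when the highest competing bid lies strictly between $34779.7 and $40151.5 — overbidding then wins at a price above your value.
$57785.6: above both → same outcome either way.
$34320.4: below both → same outcome either way.
$52504.3: above both → same outcome either way.
$45064.7: above both → same outcome either way.
$38885.8: inside the interval → strictly worse (loss $4106.1).
$19682.7: below both → same outcome either way.
$44275.2: above both → same outcome either way.
$25293.8: below both → same outcome either way.
Count: 1.

1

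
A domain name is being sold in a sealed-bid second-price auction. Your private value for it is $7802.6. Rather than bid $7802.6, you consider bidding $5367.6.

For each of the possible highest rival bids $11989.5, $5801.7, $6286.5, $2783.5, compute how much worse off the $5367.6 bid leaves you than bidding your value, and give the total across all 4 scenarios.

The deviation costs you only when the competing bid falls strictly between $5367.6 and $7802.6; elsewhere both bids give the same outcome.
$11989.5: outcomes coincide → loss $0.
$5801.7: truthful payoff $2000.9, deviation payoff $0 → loss $2000.9.
$6286.5: truthful payoff $1516.1, deviation payoff $0 → loss $1516.1.
$2783.5: outcomes coincide → loss $0.
Total loss = $2000.9 + $1516.1 = $3517.

$3517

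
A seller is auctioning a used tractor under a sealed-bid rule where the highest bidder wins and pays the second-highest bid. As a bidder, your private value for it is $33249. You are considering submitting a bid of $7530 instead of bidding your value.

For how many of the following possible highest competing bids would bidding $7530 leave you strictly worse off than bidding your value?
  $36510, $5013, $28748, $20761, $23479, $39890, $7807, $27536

5

The deviation hurts exactly when the highest competing bid lies strictly between $7530 and $33249 — underbidding then forfeits a profitable win.
$36510: above both → same outcome either way.
$5013: below both → same outcome either way.
$28748: inside the interval → strictly worse (loss $4501).
$20761: inside the interval → strictly worse (loss $12488).
$23479: inside the interval → strictly worse (loss $9770).
$39890: above both → same outcome either way.
$7807: inside the interval → strictly worse (loss $25442).
$27536: inside the interval → strictly worse (loss $5713).
Count: 5.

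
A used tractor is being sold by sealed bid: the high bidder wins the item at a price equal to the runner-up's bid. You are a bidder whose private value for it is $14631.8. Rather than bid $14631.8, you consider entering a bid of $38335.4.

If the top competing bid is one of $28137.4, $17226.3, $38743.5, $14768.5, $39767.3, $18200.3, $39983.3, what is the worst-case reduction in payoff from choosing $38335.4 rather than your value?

$13505.6

$28137.4: truthful gives $0, deviation gives −$13505.6 → loss $13505.6.
$17226.3: truthful gives $0, deviation gives −$2594.5 → loss $2594.5.
$38743.5: same outcome either way → loss $0.
$14768.5: truthful gives $0, deviation gives −$136.7 → loss $136.7.
$39767.3: same outcome either way → loss $0.
$18200.3: truthful gives $0, deviation gives −$3568.5 → loss $3568.5.
$39983.3: same outcome either way → loss $0.
Maximum loss: $13505.6.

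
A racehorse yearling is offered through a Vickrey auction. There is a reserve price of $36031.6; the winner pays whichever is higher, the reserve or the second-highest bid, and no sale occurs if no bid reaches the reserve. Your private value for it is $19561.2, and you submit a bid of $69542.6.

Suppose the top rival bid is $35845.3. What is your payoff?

Your bid $69542.6 is the highest and exceeds the reserve.
Price = max(second-highest bid, reserve) = max($35845.3, $36031.6) = $36031.6.
Payoff = $19561.2 − $36031.6 = −$16470.4.

−$16470.4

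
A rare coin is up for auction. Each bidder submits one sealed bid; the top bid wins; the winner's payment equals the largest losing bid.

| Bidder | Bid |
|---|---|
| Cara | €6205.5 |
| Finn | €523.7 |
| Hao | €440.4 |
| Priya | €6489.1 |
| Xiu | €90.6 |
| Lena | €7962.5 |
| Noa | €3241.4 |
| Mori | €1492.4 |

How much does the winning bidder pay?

€6489.1

Highest bid: Lena at €7962.5, so Lena wins.
Second-highest bid: Priya at €6489.1 — that is the price the winner pays.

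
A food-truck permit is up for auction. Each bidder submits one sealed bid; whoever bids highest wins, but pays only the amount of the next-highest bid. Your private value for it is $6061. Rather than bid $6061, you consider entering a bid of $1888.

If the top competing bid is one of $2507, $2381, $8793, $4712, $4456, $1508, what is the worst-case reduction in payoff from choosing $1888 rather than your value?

$2507: truthful gives $3554, deviation gives $0 → loss $3554.
$2381: truthful gives $3680, deviation gives $0 → loss $3680.
$8793: same outcome either way → loss $0.
$4712: truthful gives $1349, deviation gives $0 → loss $1349.
$4456: truthful gives $1605, deviation gives $0 → loss $1605.
$1508: same outcome either way → loss $0.
Maximum loss: $3680.

$3680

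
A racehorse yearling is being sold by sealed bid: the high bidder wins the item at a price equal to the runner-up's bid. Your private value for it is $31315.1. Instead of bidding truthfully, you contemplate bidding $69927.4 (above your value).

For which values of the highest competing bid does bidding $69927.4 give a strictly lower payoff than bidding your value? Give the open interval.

If the competing bid is below $31315.1, both bids win at the same price — no difference.
If it is above $69927.4, both bids lose — no difference.
If it lies strictly between $31315.1 and $69927.4, bidding your value loses (payoff 0) while bidding $69927.4 wins at a price above your value (payoff negative).
So the deviation strictly hurts on the open interval ($31315.1, $69927.4).

($31315.1, $69927.4)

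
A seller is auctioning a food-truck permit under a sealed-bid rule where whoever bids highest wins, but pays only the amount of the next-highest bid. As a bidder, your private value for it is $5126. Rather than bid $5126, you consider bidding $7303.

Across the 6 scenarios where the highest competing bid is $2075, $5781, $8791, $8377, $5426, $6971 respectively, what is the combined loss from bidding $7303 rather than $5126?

$2800

The deviation costs you only when the competing bid falls strictly between $5126 and $7303; elsewhere both bids give the same outcome.
$2075: outcomes coincide → loss $0.
$5781: truthful payoff $0, deviation payoff −$655 → loss $655.
$8791: outcomes coincide → loss $0.
$8377: outcomes coincide → loss $0.
$5426: truthful payoff $0, deviation payoff −$300 → loss $300.
$6971: truthful payoff $0, deviation payoff −$1845 → loss $1845.
Total loss = $655 + $300 + $1845 = $2800.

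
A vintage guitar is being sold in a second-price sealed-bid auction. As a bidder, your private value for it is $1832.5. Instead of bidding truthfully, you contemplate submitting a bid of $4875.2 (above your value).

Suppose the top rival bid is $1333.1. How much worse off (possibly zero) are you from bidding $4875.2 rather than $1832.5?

$0

Bidding your value $1832.5: you win (since $1832.5 > $1333.1) and pay $1333.1. Payoff $499.4.
Bidding $4875.2: you win and pay $1333.1. Payoff $1832.5 − $1333.1 = $499.4.
Difference = $499.4 − $499.4 = $0; both bids lead to the same outcome because the competing bid is below both your value and your alternative bid.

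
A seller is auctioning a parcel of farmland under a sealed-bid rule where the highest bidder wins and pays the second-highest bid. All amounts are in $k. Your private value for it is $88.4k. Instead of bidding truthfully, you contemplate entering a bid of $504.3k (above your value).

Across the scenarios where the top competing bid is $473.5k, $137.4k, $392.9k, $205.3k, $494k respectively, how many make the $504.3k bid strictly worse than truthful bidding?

The deviation hurts exactly when the highest competing bid lies strictly between $88.4k and $504.3k — overbidding then wins at a price above your value.
$473.5k: inside the interval → strictly worse (loss $385.1k).
$137.4k: inside the interval → strictly worse (loss $49k).
$392.9k: inside the interval → strictly worse (loss $304.5k).
$205.3k: inside the interval → strictly worse (loss $116.9k).
$494k: inside the interval → strictly worse (loss $405.6k).
Count: 5.

5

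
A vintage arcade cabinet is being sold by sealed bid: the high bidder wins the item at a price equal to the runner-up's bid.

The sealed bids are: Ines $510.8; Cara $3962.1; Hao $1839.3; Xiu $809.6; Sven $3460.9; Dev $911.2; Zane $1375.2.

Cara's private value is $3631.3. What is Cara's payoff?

$170.4

Highest bid: Cara at $3962.1, so Cara wins.
Second-highest bid: Sven at $3460.9 — that is the price the winner pays.
Cara's payoff = value − price = $3631.3 − $3460.9 = $170.4.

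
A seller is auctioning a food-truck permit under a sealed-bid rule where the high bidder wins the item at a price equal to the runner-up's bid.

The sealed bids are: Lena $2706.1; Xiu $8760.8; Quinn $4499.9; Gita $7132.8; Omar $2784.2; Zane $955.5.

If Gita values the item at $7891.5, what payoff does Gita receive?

Highest bid: Xiu at $8760.8, so Xiu wins.
Second-highest bid: Gita at $7132.8 — that is the price the winner pays.
Gita did not win, so Gita pays nothing and receives nothing: payoff $0.

$0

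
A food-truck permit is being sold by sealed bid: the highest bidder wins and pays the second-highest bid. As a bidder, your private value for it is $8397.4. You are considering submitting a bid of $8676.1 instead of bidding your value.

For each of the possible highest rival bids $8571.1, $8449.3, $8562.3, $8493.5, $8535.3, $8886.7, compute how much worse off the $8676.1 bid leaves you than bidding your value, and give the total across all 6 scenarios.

The deviation costs you only when the competing bid falls strictly between $8397.4 and $8676.1; elsewhere both bids give the same outcome.
$8571.1: truthful payoff $0, deviation payoff −$173.7 → loss $173.7.
$8449.3: truthful payoff $0, deviation payoff −$51.9 → loss $51.9.
$8562.3: truthful payoff $0, deviation payoff −$164.9 → loss $164.9.
$8493.5: truthful payoff $0, deviation payoff −$96.1 → loss $96.1.
$8535.3: truthful payoff $0, deviation payoff −$137.9 → loss $137.9.
$8886.7: outcomes coincide → loss $0.
Total loss = $173.7 + $51.9 + $164.9 + $96.1 + $137.9 = $624.5.

$624.5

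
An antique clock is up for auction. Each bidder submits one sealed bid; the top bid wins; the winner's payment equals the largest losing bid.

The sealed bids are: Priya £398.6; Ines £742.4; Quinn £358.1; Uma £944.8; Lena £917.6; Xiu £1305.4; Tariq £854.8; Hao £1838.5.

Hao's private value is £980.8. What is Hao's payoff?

−£324.6

Highest bid: Hao at £1838.5, so Hao wins.
Second-highest bid: Xiu at £1305.4 — that is the price the winner pays.
Hao's payoff = value − price = £980.8 − £1305.4 = −£324.6.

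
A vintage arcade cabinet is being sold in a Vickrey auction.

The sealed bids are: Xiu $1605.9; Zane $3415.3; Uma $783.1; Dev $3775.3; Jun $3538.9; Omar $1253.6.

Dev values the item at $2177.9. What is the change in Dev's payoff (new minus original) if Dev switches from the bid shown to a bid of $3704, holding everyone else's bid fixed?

$0

The highest bid among the other bidders is $3538.9; Dev's bid doesn't change that.
Original bid $3775.3: Dev is highest, pays the top rival bid $3538.9; payoff $2177.9 − $3538.9 = −$1361.
Alternative bid $3704: Dev is highest, pays the top rival bid $3538.9; payoff $2177.9 − $3538.9 = −$1361.
Change in payoff = −$1361 − (−$1361) = $0.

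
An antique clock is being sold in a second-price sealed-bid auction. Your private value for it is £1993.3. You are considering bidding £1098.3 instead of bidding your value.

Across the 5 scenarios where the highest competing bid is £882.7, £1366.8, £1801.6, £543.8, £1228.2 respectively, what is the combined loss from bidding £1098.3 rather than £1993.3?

The deviation costs you only when the competing bid falls strictly between £1098.3 and £1993.3; elsewhere both bids give the same outcome.
£882.7: outcomes coincide → loss £0.
£1366.8: truthful payoff £626.5, deviation payoff £0 → loss £626.5.
£1801.6: truthful payoff £191.7, deviation payoff £0 → loss £191.7.
£543.8: outcomes coincide → loss £0.
£1228.2: truthful payoff £765.1, deviation payoff £0 → loss £765.1.
Total loss = £626.5 + £191.7 + £765.1 = £1583.3.
In a second-price auction your bid sets only whether you win, not what you pay, so bidding your true value is weakly dominant.

£1583.3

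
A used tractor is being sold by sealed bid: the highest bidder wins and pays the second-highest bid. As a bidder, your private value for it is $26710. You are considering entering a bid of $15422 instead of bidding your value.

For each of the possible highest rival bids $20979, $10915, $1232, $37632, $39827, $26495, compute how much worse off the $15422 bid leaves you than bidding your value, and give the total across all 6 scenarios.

The deviation costs you only when the competing bid falls strictly between $15422 and $26710; elsewhere both bids give the same outcome.
$20979: truthful payoff $5731, deviation payoff $0 → loss $5731.
$10915: outcomes coincide → loss $0.
$1232: outcomes coincide → loss $0.
$37632: outcomes coincide → loss $0.
$39827: outcomes coincide → loss $0.
$26495: truthful payoff $215, deviation payoff $0 → loss $215.
Total loss = $5731 + $215 = $5946.

$5946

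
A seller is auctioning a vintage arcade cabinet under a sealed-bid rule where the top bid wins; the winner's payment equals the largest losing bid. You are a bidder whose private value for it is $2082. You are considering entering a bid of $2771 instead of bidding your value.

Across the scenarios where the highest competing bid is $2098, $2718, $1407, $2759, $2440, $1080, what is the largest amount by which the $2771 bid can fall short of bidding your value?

$677

$2098: truthful gives $0, deviation gives −$16 → loss $16.
$2718: truthful gives $0, deviation gives −$636 → loss $636.
$1407: same outcome either way → loss $0.
$2759: truthful gives $0, deviation gives −$677 → loss $677.
$2440: truthful gives $0, deviation gives −$358 → loss $358.
$1080: same outcome either way → loss $0.
Maximum loss: $677.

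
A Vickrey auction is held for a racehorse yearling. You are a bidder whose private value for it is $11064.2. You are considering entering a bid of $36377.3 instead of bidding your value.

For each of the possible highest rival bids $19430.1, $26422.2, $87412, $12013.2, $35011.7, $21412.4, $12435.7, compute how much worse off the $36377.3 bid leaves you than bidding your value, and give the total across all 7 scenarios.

$60340.1

The deviation costs you only when the competing bid falls strictly between $11064.2 and $36377.3; elsewhere both bids give the same outcome.
$19430.1: truthful payoff $0, deviation payoff −$8365.9 → loss $8365.9.
$26422.2: truthful payoff $0, deviation payoff −$15358 → loss $15358.
$87412: outcomes coincide → loss $0.
$12013.2: truthful payoff $0, deviation payoff −$949 → loss $949.
$35011.7: truthful payoff $0, deviation payoff −$23947.5 → loss $23947.5.
$21412.4: truthful payoff $0, deviation payoff −$10348.2 → loss $10348.2.
$12435.7: truthful payoff $0, deviation payoff −$1371.5 → loss $1371.5.
Total loss = $8365.9 + $15358 + $949 + $23947.5 + $10348.2 + $1371.5 = $60340.1.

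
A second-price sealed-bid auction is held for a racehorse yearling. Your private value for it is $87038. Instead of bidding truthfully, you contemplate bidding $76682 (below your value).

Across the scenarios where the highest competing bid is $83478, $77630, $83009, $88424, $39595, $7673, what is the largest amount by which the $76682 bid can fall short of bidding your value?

$9408

$83478: truthful gives $3560, deviation gives $0 → loss $3560.
$77630: truthful gives $9408, deviation gives $0 → loss $9408.
$83009: truthful gives $4029, deviation gives $0 → loss $4029.
$88424: same outcome either way → loss $0.
$39595: same outcome either way → loss $0.
$7673: same outcome either way → loss $0.
Maximum loss: $9408.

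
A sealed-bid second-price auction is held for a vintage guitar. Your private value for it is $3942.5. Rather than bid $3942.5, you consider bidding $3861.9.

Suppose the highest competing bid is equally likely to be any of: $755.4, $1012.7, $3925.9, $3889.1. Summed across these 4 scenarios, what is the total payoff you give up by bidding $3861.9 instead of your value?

The deviation costs you only when the competing bid falls strictly between $3861.9 and $3942.5; elsewhere both bids give the same outcome.
$755.4: outcomes coincide → loss $0.
$1012.7: outcomes coincide → loss $0.
$3925.9: truthful payoff $16.6, deviation payoff $0 → loss $16.6.
$3889.1: truthful payoff $53.4, deviation payoff $0 → loss $53.4.
Total loss = $16.6 + $53.4 = $70.

$70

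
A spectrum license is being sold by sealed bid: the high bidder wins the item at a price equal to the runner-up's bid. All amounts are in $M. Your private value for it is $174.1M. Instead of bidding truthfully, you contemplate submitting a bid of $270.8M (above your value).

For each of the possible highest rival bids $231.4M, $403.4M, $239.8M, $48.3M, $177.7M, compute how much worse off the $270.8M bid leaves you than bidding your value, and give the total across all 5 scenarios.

$126.6M

The deviation costs you only when the competing bid falls strictly between $174.1M and $270.8M; elsewhere both bids give the same outcome.
$231.4M: truthful payoff $0M, deviation payoff −$57.3M → loss $57.3M.
$403.4M: outcomes coincide → loss $0M.
$239.8M: truthful payoff $0M, deviation payoff −$65.7M → loss $65.7M.
$48.3M: outcomes coincide → loss $0M.
$177.7M: truthful payoff $0M, deviation payoff −$3.6M → loss $3.6M.
Total loss = $57.3M + $65.7M + $3.6M = $126.6M.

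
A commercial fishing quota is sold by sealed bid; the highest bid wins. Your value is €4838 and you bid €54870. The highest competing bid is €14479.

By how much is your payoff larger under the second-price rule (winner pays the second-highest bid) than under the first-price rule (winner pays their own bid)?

€40391

You have the highest bid, so you win under either rule.
Second-price: pay €14479 → payoff −€9641.
First-price: pay your own bid €54870 → payoff −€50032.
Difference = −€9641 − (−€50032) = €40391.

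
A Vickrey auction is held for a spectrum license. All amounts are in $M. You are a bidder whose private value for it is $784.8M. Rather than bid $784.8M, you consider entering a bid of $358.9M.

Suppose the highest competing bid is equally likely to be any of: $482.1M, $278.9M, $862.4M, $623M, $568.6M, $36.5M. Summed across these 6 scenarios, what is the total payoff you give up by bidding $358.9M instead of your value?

The deviation costs you only when the competing bid falls strictly between $358.9M and $784.8M; elsewhere both bids give the same outcome.
$482.1M: truthful payoff $302.7M, deviation payoff $0M → loss $302.7M.
$278.9M: outcomes coincide → loss $0M.
$862.4M: outcomes coincide → loss $0M.
$623M: truthful payoff $161.8M, deviation payoff $0M → loss $161.8M.
$568.6M: truthful payoff $216.2M, deviation payoff $0M → loss $216.2M.
$36.5M: outcomes coincide → loss $0M.
Total loss = $302.7M + $161.8M + $216.2M = $680.7M.

$680.7M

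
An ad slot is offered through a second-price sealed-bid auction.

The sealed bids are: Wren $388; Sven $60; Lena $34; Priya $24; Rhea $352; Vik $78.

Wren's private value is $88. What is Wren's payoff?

−$264

Highest bid: Wren at $388, so Wren wins.
Second-highest bid: Rhea at $352 — that is the price the winner pays.
Wren's payoff = value − price = $88 − $352 = −$264.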